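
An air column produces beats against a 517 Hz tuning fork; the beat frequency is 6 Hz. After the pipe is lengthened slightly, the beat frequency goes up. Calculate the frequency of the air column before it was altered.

511 Hz

|f − 517| = 6, so the air column was at either 511 Hz or 523 Hz.
A longer pipe has a lower fundamental; the adjustment lowers the air column's frequency.
The beat rate rose, so the adjustment moved the air column further from 517 Hz — it was already below the reference.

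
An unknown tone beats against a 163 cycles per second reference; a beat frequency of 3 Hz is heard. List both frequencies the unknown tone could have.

|f − 163| = 3, so f = 163 ± 3.

160 Hz or 166 Hz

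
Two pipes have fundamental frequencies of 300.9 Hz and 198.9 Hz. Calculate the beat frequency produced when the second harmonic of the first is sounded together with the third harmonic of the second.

Second harmonic of the first: 2·300.9 = 601.8 Hz.
Third harmonic of the second: 3·198.9 = 596.7 Hz.
f_beat = |601.8 − 596.7| = 5.1 Hz.

5.1 Hz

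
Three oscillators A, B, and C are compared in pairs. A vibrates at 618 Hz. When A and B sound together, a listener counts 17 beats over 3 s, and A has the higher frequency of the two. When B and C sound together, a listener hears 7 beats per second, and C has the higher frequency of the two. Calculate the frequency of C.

A–B: Beat frequency = 17/3 = 5.6667 Hz.
B is below A, so f_B = 618 − 5.6667 = 612.3333 Hz.
C is above B, so f_C = 612.3333 + 7 = 619.3333 Hz.

619.3333 Hz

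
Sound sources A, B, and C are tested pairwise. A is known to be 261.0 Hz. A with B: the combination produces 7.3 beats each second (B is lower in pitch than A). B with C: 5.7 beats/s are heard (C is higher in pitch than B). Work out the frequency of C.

B is below A, so f_B = 261.0 − 7.3 = 253.7 Hz.
C is above B, so f_C = 253.7 + 5.7 = 259.4 Hz.

259.4 Hz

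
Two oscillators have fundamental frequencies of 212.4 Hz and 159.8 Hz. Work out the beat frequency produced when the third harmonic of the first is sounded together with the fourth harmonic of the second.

Third harmonic of the first: 3·212.4 = 637.2 Hz.
Fourth harmonic of the second: 4·159.8 = 639.2 Hz.
f_beat = |637.2 − 639.2| = 2.0 Hz.

2.0 Hz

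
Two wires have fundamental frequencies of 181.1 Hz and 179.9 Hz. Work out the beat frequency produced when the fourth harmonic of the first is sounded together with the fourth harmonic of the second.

Fourth harmonic of the first: 4·181.1 = 724.4 Hz.
Fourth harmonic of the second: 4·179.9 = 719.6 Hz.
f_beat = |724.4 − 719.6| = 4.8 Hz.

4.8 Hz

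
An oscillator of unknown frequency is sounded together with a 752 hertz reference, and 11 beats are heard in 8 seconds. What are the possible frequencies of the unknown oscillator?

750.625 Hz or 753.375 Hz

Beat frequency = 11/8 = 1.375 Hz.
|f − 752| = 1.375, so f = 752 ± 1.375.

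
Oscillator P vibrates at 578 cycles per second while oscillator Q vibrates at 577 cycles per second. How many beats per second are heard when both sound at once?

1 Hz

Beats arise from superposition of two nearby frequencies; the beat rate is |f₁ − f₂|.
|578 − 577| = 1 Hz.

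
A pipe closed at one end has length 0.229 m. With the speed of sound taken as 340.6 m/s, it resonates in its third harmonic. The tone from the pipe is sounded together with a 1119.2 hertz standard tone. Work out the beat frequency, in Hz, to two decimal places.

3.70 Hz

Closed pipe (odd harmonics): f_n = n·v/(4L) = 3·340.6/(4·0.229) = 1115.5022 Hz.
f_beat = |1115.5022 − 1119.2| = 3.70 Hz.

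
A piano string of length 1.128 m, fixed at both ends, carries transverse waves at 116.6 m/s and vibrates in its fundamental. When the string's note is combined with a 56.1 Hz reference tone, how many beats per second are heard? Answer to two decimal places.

For a string fixed at both ends, f_n = n·v/(2L) = 1·116.6/(2·1.128) = 51.6844 Hz.
f_beat = |51.6844 − 56.1| = 4.42 Hz.

4.42 Hz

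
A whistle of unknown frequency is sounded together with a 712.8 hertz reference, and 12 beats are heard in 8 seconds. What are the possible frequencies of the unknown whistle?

Beat frequency = 12/8 = 1.5 Hz.
|f − 712.8| = 1.5, so f = 712.8 ± 1.5.

711.3 Hz or 714.3 Hz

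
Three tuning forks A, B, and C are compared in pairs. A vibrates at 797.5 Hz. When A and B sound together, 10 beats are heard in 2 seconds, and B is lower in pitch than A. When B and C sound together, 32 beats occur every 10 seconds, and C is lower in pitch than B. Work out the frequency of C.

789.3 Hz

A–B: Beat frequency = 10/2 = 5 Hz.
B is below A, so f_B = 797.5 − 5 = 792.5 Hz.
B–C: Beat frequency = 32/10 = 3.2 Hz.
C is below B, so f_C = 792.5 − 3.2 = 789.3 Hz.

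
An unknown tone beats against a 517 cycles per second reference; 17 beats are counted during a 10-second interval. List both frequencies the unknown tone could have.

Beat frequency = 17/10 = 1.7 Hz.
|f − 517| = 1.7, so f = 517 ± 1.7.

515.3 Hz or 518.7 Hz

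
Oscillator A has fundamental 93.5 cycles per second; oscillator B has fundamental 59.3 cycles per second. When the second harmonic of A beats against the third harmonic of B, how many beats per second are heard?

Second harmonic of the first: 2·93.5 = 187.0 Hz.
Third harmonic of the second: 3·59.3 = 177.9 Hz.
f_beat = |187.0 − 177.9| = 9.1 Hz.

9.1 Hz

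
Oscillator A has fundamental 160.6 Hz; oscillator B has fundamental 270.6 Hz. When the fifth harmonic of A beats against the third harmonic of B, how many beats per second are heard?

Fifth harmonic of the first: 5·160.6 = 803.0 Hz.
Third harmonic of the second: 3·270.6 = 811.8 Hz.
f_beat = |803.0 − 811.8| = 8.8 Hz.

8.8 Hz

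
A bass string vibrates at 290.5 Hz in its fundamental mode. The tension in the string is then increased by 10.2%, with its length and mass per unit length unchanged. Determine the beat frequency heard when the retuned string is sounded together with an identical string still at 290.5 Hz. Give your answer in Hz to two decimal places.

14.46 Hz

For a string, f ∝ √T, so the new frequency is 290.5·√1.102 = 304.9558 Hz.
f_beat = |304.9558 − 290.5| = 14.46 Hz.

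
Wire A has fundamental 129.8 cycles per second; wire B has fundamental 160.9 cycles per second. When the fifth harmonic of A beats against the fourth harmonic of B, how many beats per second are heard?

Fifth harmonic of the first: 5·129.8 = 649.0 Hz.
Fourth harmonic of the second: 4·160.9 = 643.6 Hz.
f_beat = |649.0 − 643.6| = 5.4 Hz.

5.4 Hz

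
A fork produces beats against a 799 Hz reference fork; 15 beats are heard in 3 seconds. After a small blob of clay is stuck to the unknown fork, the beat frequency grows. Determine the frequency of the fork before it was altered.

794 Hz

Beat frequency = 15/3 = 5 Hz.
|f − 799| = 5, so the fork was at either 794 Hz or 804 Hz.
Adding mass to a fork lowers its frequency; the adjustment lowers the fork's frequency.
The beat rate rose, so the adjustment moved the fork further from 799 Hz — it was already below the reference.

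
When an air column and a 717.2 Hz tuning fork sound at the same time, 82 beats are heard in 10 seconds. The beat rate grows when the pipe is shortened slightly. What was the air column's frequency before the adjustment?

Beat frequency = 82/10 = 8.2 Hz.
|f − 717.2| = 8.2, so the air column was at either 709 Hz or 725.4 Hz.
A shorter pipe has a higher fundamental; the adjustment raises the air column's frequency.
The beat rate rose, so the adjustment moved the air column further from 717.2 Hz — it was already above the reference.

725.4 Hz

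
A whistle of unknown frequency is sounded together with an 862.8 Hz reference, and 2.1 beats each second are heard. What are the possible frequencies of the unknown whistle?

860.7 Hz or 864.9 Hz

|f − 862.8| = 2.1, so f = 862.8 ± 2.1.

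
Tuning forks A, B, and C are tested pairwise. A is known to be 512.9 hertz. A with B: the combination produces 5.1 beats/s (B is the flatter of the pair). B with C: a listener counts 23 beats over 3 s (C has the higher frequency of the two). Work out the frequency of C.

515.4667 Hz

B is below A, so f_B = 512.9 − 5.1 = 507.8 Hz.
B–C: Beat frequency = 23/3 = 7.6667 Hz.
C is above B, so f_C = 507.8 + 7.6667 = 515.4667 Hz.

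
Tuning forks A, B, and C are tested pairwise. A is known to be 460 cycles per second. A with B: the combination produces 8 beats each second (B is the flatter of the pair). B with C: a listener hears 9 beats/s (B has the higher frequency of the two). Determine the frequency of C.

443 Hz

B is below A, so f_B = 460 − 8 = 452 Hz.
C is below B, so f_C = 452 − 9 = 443 Hz.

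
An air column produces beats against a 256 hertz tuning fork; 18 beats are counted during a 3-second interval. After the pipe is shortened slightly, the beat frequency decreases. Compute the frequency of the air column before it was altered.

250 Hz

Beat frequency = 18/3 = 6 Hz.
|f − 256| = 6, so the air column was at either 250 Hz or 262 Hz.
A shorter pipe has a higher fundamental; the adjustment raises the air column's frequency.
The beat rate fell, so the adjustment moved the air column toward 256 Hz — it must have started below the reference.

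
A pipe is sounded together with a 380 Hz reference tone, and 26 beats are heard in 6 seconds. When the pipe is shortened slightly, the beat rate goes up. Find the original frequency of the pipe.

Beat frequency = 26/6 = 4.3333 Hz.
|f − 380| = 4.3333, so the pipe was at either 375.6667 Hz or 384.3333 Hz.
A shorter pipe has a higher fundamental; the adjustment raises the pipe's frequency.
The beat rate rose, so the adjustment moved the pipe further from 380 Hz — it was already above the reference.

384.3333 Hz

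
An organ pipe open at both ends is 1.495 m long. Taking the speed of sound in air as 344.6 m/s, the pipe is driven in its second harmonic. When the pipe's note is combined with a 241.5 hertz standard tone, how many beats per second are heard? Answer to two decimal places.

Open pipe: f_n = n·v/(2L) = 2·344.6/(2·1.495) = 230.5017 Hz.
f_beat = |230.5017 − 241.5| = 11.00 Hz.

11.00 Hz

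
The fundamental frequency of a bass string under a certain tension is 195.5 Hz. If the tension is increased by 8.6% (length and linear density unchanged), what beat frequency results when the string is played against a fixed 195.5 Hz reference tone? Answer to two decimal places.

For a string, f ∝ √T, so the new frequency is 195.5·√1.086 = 203.7331 Hz.
f_beat = |203.7331 − 195.5| = 8.23 Hz.

8.23 Hz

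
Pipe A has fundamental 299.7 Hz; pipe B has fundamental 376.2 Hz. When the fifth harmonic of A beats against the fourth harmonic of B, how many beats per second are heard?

6.3 Hz

Fifth harmonic of the first: 5·299.7 = 1498.5 Hz.
Fourth harmonic of the second: 4·376.2 = 1504.8 Hz.
f_beat = |1498.5 − 1504.8| = 6.3 Hz.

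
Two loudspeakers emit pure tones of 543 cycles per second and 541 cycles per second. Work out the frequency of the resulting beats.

Beats arise from superposition of two nearby frequencies; the beat rate is |f₁ − f₂|.
|543 − 541| = 2 Hz.

2 Hz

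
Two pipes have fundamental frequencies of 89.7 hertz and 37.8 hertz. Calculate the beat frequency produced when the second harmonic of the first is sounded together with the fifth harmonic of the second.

9.6 Hz

Second harmonic of the first: 2·89.7 = 179.4 Hz.
Fifth harmonic of the second: 5·37.8 = 189.0 Hz.
f_beat = |179.4 − 189.0| = 9.6 Hz.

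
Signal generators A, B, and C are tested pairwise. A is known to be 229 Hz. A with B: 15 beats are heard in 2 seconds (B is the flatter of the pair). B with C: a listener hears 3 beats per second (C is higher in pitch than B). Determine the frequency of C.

A–B: Beat frequency = 15/2 = 7.5 Hz.
B is below A, so f_B = 229 − 7.5 = 221.5 Hz.
C is above B, so f_C = 221.5 + 3 = 224.5 Hz.

224.5 Hz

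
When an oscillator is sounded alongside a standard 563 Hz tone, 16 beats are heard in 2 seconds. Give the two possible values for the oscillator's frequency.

555 Hz or 571 Hz

Beat frequency = 16/2 = 8 Hz.
|f − 563| = 8, so f = 563 ± 8.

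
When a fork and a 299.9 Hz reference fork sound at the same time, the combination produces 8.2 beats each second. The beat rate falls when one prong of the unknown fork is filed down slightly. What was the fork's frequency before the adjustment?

291.7 Hz

|f − 299.9| = 8.2, so the fork was at either 291.7 Hz or 308.1 Hz.
Filing a prong removes mass and raises the fork's frequency; the adjustment raises the fork's frequency.
The beat rate fell, so the adjustment moved the fork toward 299.9 Hz — it must have started below the reference.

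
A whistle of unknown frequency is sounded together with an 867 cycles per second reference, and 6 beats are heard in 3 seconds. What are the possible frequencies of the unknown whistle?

Beat frequency = 6/3 = 2 Hz.
|f − 867| = 2, so f = 867 ± 2.

865 Hz or 869 Hz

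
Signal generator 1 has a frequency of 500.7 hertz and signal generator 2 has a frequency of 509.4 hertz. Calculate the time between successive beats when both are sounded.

0.115 s

f_beat = |500.7 − 509.4| = 8.7 Hz.
Beat period T = 1 / f_beat = 1 / 8.7 s.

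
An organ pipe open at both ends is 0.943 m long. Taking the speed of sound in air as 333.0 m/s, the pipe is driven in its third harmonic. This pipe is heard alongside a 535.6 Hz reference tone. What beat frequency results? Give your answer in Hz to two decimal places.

Open pipe: f_n = n·v/(2L) = 3·333.0/(2·0.943) = 529.6925 Hz.
f_beat = |529.6925 − 535.6| = 5.91 Hz.

5.91 Hz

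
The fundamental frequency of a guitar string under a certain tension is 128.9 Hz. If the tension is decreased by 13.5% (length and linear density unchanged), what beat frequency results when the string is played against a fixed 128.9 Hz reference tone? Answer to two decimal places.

9.02 Hz

For a string, f ∝ √T, so the new frequency is 128.9·√0.865 = 119.8839 Hz.
f_beat = |119.8839 − 128.9| = 9.02 Hz.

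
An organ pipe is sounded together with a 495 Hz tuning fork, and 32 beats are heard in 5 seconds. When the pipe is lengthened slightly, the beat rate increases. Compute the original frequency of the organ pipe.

Beat frequency = 32/5 = 6.4 Hz.
|f − 495| = 6.4, so the organ pipe was at either 488.6 Hz or 501.4 Hz.
A longer pipe has a lower fundamental; the adjustment lowers the organ pipe's frequency.
The beat rate rose, so the adjustment moved the organ pipe further from 495 Hz — it was already below the reference.

488.6 Hz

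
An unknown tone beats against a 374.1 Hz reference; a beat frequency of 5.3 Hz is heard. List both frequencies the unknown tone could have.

368.8 Hz or 379.4 Hz

|f − 374.1| = 5.3, so f = 374.1 ± 5.3.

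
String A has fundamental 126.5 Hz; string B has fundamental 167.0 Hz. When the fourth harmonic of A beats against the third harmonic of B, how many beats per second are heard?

Fourth harmonic of the first: 4·126.5 = 506.0 Hz.
Third harmonic of the second: 3·167.0 = 501.0 Hz.
f_beat = |506.0 − 501.0| = 5.0 Hz.

5.0 Hz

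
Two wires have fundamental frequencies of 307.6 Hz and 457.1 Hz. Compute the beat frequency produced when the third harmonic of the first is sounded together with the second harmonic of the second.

8.6 Hz

Third harmonic of the first: 3·307.6 = 922.8 Hz.
Second harmonic of the second: 2·457.1 = 914.2 Hz.
f_beat = |922.8 − 914.2| = 8.6 Hz.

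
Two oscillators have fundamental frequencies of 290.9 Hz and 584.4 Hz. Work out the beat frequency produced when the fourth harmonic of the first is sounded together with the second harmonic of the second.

Fourth harmonic of the first: 4·290.9 = 1163.6 Hz.
Second harmonic of the second: 2·584.4 = 1168.8 Hz.
f_beat = |1163.6 − 1168.8| = 5.2 Hz.

5.2 Hz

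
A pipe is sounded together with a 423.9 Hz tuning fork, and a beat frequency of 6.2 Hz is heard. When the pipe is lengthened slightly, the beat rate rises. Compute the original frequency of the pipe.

417.7 Hz

|f − 423.9| = 6.2, so the pipe was at either 417.7 Hz or 430.1 Hz.
A longer pipe has a lower fundamental; the adjustment lowers the pipe's frequency.
The beat rate rose, so the adjustment moved the pipe further from 423.9 Hz — it was already below the reference.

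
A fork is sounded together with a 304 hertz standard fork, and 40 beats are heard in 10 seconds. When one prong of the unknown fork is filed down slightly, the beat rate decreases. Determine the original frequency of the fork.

Beat frequency = 40/10 = 4 Hz.
|f − 304| = 4, so the fork was at either 300 Hz or 308 Hz.
Filing a prong removes mass and raises the fork's frequency; the adjustment raises the fork's frequency.
The beat rate fell, so the adjustment moved the fork toward 304 Hz — it must have started below the reference.

300 Hz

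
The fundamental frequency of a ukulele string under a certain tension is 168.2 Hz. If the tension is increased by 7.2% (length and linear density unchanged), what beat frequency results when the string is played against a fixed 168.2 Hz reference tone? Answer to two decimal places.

For a string, f ∝ √T, so the new frequency is 168.2·√1.072 = 174.1500 Hz.
f_beat = |174.1500 − 168.2| = 5.95 Hz.

5.95 Hz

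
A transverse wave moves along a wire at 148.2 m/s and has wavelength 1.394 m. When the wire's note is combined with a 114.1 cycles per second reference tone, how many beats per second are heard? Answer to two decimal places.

7.79 Hz

Source frequency f = v/λ = 148.2/1.394 = 106.3128 Hz.
f_beat = |106.3128 − 114.1| = 7.79 Hz.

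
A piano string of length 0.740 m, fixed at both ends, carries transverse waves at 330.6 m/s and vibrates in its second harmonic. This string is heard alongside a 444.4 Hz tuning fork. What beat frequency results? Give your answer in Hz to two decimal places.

2.36 Hz

For a string fixed at both ends, f_n = n·v/(2L) = 2·330.6/(2·0.740) = 446.7568 Hz.
f_beat = |446.7568 − 444.4| = 2.36 Hz.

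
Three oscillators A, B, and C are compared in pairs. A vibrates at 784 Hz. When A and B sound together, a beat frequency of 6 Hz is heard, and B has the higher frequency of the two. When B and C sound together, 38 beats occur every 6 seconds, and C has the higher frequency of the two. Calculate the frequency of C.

796.3333 Hz

B is above A, so f_B = 784 + 6 = 790 Hz.
B–C: Beat frequency = 38/6 = 6.3333 Hz.
C is above B, so f_C = 790 + 6.3333 = 796.3333 Hz.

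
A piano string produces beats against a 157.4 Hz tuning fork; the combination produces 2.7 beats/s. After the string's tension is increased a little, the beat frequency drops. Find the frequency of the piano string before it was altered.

|f − 157.4| = 2.7, so the piano string was at either 154.7 Hz or 160.1 Hz.
Higher tension means higher frequency; the adjustment raises the piano string's frequency.
The beat rate fell, so the adjustment moved the piano string toward 157.4 Hz — it must have started below the reference.

154.7 Hz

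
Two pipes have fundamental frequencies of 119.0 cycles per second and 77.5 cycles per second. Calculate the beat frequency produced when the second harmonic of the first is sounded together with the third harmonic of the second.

5.5 Hz

Second harmonic of the first: 2·119.0 = 238.0 Hz.
Third harmonic of the second: 3·77.5 = 232.5 Hz.
f_beat = |238.0 − 232.5| = 5.5 Hz.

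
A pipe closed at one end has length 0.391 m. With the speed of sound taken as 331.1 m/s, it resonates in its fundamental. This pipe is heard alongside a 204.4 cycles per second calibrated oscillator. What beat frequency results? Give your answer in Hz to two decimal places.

Closed pipe (odd harmonics): f_n = n·v/(4L) = 1·331.1/(4·0.391) = 211.7008 Hz.
f_beat = |211.7008 − 204.4| = 7.30 Hz.

7.30 Hz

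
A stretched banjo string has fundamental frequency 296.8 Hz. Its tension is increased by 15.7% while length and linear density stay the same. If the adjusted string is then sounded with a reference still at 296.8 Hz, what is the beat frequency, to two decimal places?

22.45 Hz

For a string, f ∝ √T, so the new frequency is 296.8·√1.157 = 319.2498 Hz.
f_beat = |319.2498 − 296.8| = 22.45 Hz.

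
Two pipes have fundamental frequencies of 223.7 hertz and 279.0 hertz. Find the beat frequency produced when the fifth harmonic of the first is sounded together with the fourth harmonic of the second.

Fifth harmonic of the first: 5·223.7 = 1118.5 Hz.
Fourth harmonic of the second: 4·279.0 = 1116.0 Hz.
f_beat = |1118.5 − 1116.0| = 2.5 Hz.

2.5 Hz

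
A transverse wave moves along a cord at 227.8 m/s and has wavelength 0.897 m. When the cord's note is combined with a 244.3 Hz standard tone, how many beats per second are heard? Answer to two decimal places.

9.66 Hz

Source frequency f = v/λ = 227.8/0.897 = 253.9576 Hz.
f_beat = |253.9576 − 244.3| = 9.66 Hz.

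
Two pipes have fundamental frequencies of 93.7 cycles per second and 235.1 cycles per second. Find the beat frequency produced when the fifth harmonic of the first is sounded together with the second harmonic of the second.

1.7 Hz

Fifth harmonic of the first: 5·93.7 = 468.5 Hz.
Second harmonic of the second: 2·235.1 = 470.2 Hz.
f_beat = |468.5 − 470.2| = 1.7 Hz.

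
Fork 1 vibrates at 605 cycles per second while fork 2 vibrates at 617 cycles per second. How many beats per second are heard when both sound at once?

f_beat = |f₁ − f₂|.
|605 − 617| = 12 Hz.

12 Hz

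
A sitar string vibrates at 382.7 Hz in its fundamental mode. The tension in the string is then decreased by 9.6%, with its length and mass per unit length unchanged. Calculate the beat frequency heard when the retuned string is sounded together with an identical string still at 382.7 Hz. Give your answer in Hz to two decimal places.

18.83 Hz

For a string, f ∝ √T, so the new frequency is 382.7·√0.904 = 363.8670 Hz.
f_beat = |363.8670 − 382.7| = 18.83 Hz.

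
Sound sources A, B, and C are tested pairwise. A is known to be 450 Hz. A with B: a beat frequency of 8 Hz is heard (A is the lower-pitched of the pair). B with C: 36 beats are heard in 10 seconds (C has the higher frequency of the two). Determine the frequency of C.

461.6 Hz

B is above A, so f_B = 450 + 8 = 458 Hz.
B–C: Beat frequency = 36/10 = 3.6 Hz.
C is above B, so f_C = 458 + 3.6 = 461.6 Hz.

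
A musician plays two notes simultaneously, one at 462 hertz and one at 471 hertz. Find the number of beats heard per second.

Beats arise from superposition of two nearby frequencies; the beat rate is |f₁ − f₂|.
|462 − 471| = 9 Hz.

9 Hz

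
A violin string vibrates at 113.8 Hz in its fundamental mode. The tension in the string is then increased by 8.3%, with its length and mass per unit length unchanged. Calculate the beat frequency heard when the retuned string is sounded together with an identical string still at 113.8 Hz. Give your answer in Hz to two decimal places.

For a string, f ∝ √T, so the new frequency is 113.8·√1.083 = 118.4286 Hz.
f_beat = |118.4286 − 113.8| = 4.63 Hz.

4.63 Hz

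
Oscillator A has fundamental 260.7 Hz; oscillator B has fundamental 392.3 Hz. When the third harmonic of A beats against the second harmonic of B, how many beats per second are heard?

2.5 Hz

Third harmonic of the first: 3·260.7 = 782.1 Hz.
Second harmonic of the second: 2·392.3 = 784.6 Hz.
f_beat = |782.1 − 784.6| = 2.5 Hz.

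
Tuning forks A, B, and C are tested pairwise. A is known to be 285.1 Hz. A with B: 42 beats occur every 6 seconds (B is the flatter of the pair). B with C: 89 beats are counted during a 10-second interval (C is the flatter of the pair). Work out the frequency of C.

269.2 Hz

A–B: Beat frequency = 42/6 = 7 Hz.
B is below A, so f_B = 285.1 − 7 = 278.1 Hz.
B–C: Beat frequency = 89/10 = 8.9 Hz.
C is below B, so f_C = 278.1 − 8.9 = 269.2 Hz.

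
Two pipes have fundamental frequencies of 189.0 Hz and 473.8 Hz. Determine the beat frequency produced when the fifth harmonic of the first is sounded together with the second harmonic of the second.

2.6 Hz

Fifth harmonic of the first: 5·189.0 = 945.0 Hz.
Second harmonic of the second: 2·473.8 = 947.6 Hz.
f_beat = |945.0 − 947.6| = 2.6 Hz.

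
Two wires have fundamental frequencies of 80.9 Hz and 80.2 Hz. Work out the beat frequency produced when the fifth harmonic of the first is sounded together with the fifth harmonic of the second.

Fifth harmonic of the first: 5·80.9 = 404.5 Hz.
Fifth harmonic of the second: 5·80.2 = 401.0 Hz.
f_beat = |404.5 − 401.0| = 3.5 Hz.

3.5 Hz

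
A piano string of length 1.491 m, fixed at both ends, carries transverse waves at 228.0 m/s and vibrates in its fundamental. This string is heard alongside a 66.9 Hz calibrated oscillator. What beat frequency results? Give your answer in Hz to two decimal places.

For a string fixed at both ends, f_n = n·v/(2L) = 1·228.0/(2·1.491) = 76.4588 Hz.
f_beat = |76.4588 − 66.9| = 9.56 Hz.

9.56 Hz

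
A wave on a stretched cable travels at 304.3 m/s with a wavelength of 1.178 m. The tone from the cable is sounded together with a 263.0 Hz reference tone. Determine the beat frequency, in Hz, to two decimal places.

Source frequency f = v/λ = 304.3/1.178 = 258.3192 Hz.
f_beat = |258.3192 − 263.0| = 4.68 Hz.

4.68 Hz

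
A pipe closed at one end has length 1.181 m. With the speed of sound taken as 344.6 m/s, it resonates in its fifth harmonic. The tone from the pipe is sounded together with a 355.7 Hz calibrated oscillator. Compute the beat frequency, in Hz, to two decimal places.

9.03 Hz

Closed pipe (odd harmonics): f_n = n·v/(4L) = 5·344.6/(4·1.181) = 364.7333 Hz.
f_beat = |364.7333 − 355.7| = 9.03 Hz.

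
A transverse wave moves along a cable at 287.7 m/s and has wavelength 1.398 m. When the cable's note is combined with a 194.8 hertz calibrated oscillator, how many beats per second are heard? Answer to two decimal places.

10.99 Hz

Source frequency f = v/λ = 287.7/1.398 = 205.7940 Hz.
f_beat = |205.7940 − 194.8| = 10.99 Hz.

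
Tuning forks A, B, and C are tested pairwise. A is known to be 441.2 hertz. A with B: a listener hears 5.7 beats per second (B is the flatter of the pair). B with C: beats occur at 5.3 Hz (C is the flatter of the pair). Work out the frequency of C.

430.2 Hz

B is below A, so f_B = 441.2 − 5.7 = 435.5 Hz.
C is below B, so f_C = 435.5 − 5.3 = 430.2 Hz.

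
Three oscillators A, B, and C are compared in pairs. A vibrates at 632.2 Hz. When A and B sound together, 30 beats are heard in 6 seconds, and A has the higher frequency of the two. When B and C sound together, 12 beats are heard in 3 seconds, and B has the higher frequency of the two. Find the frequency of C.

623.2 Hz

A–B: Beat frequency = 30/6 = 5 Hz.
B is below A, so f_B = 632.2 − 5 = 627.2 Hz.
B–C: Beat frequency = 12/3 = 4 Hz.
C is below B, so f_C = 627.2 − 4 = 623.2 Hz.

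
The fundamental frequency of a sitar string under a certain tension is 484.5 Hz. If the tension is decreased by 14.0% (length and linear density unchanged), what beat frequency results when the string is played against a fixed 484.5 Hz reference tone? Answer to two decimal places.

35.19 Hz

For a string, f ∝ √T, so the new frequency is 484.5·√0.860 = 449.3068 Hz.
f_beat = |449.3068 − 484.5| = 35.19 Hz.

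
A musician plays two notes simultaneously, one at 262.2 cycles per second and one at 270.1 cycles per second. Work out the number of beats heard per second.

7.9 Hz

f_beat = |f₁ − f₂|.
|262.2 − 270.1| = 7.9 Hz.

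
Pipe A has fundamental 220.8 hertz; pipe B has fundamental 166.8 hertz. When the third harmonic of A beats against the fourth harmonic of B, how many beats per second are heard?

4.8 Hz

Third harmonic of the first: 3·220.8 = 662.4 Hz.
Fourth harmonic of the second: 4·166.8 = 667.2 Hz.
f_beat = |662.4 − 667.2| = 4.8 Hz.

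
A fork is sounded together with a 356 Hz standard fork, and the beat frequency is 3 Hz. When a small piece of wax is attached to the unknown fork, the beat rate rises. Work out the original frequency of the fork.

|f − 356| = 3, so the fork was at either 353 Hz or 359 Hz.
Loading a fork with wax lowers its frequency; the adjustment lowers the fork's frequency.
The beat rate rose, so the adjustment moved the fork further from 356 Hz — it was already below the reference.

353 Hz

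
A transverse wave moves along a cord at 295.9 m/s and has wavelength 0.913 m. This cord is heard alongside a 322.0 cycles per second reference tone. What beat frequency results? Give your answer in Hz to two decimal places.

2.10 Hz

Source frequency f = v/λ = 295.9/0.913 = 324.0964 Hz.
f_beat = |324.0964 − 322.0| = 2.10 Hz.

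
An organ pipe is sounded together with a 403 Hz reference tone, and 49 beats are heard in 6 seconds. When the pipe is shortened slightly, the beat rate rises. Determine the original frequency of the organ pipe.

411.1667 Hz

Beat frequency = 49/6 = 8.1667 Hz.
|f − 403| = 8.1667, so the organ pipe was at either 394.8333 Hz or 411.1667 Hz.
A shorter pipe has a higher fundamental; the adjustment raises the organ pipe's frequency.
The beat rate rose, so the adjustment moved the organ pipe further from 403 Hz — it was already above the reference.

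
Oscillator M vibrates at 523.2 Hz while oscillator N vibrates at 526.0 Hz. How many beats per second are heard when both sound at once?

2.8 Hz

The beat frequency equals the magnitude of the frequency difference.
|523.2 − 526.0| = 2.8 Hz.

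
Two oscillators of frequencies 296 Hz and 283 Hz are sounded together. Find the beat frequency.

Beats arise from superposition of two nearby frequencies; the beat rate is |f₁ − f₂|.
|296 − 283| = 13 Hz.

13 Hz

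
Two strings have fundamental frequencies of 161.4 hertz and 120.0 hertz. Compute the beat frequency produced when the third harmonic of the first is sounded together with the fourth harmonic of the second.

4.2 Hz

Third harmonic of the first: 3·161.4 = 484.2 Hz.
Fourth harmonic of the second: 4·120.0 = 480.0 Hz.
f_beat = |484.2 − 480.0| = 4.2 Hz.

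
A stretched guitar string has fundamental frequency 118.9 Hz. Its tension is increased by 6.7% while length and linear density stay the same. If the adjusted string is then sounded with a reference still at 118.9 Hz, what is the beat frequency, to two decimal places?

3.92 Hz

For a string, f ∝ √T, so the new frequency is 118.9·√1.067 = 122.8186 Hz.
f_beat = |122.8186 − 118.9| = 3.92 Hz.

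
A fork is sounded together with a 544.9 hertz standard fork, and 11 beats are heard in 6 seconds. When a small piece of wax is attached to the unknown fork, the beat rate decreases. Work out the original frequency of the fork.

Beat frequency = 11/6 = 1.8333 Hz.
|f − 544.9| = 1.8333, so the fork was at either 543.0667 Hz or 546.7333 Hz.
Loading a fork with wax lowers its frequency; the adjustment lowers the fork's frequency.
The beat rate fell, so the adjustment moved the fork toward 544.9 Hz — it must have started above the reference.

546.7333 Hz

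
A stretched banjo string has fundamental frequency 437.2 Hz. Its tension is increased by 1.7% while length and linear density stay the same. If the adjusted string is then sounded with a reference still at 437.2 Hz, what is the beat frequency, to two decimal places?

For a string, f ∝ √T, so the new frequency is 437.2·√1.017 = 440.9005 Hz.
f_beat = |440.9005 − 437.2| = 3.70 Hz.

3.70 Hz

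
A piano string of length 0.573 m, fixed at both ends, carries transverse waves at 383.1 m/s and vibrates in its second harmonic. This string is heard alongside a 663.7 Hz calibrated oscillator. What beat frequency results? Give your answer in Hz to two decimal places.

For a string fixed at both ends, f_n = n·v/(2L) = 2·383.1/(2·0.573) = 668.5864 Hz.
f_beat = |668.5864 − 663.7| = 4.89 Hz.

4.89 Hz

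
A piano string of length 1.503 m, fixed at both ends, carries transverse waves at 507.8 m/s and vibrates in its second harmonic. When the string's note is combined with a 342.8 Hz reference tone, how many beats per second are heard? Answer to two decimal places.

For a string fixed at both ends, f_n = n·v/(2L) = 2·507.8/(2·1.503) = 337.8576 Hz.
f_beat = |337.8576 − 342.8| = 4.94 Hz.

4.94 Hz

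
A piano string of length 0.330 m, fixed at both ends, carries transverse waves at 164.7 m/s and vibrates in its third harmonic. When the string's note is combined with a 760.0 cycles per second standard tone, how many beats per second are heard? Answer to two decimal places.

For a string fixed at both ends, f_n = n·v/(2L) = 3·164.7/(2·0.330) = 748.6364 Hz.
f_beat = |748.6364 − 760.0| = 11.36 Hz.

11.36 Hz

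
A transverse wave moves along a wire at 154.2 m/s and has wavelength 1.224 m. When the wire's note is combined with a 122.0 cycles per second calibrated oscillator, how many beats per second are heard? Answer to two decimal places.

Source frequency f = v/λ = 154.2/1.224 = 125.9804 Hz.
f_beat = |125.9804 − 122.0| = 3.98 Hz.

3.98 Hz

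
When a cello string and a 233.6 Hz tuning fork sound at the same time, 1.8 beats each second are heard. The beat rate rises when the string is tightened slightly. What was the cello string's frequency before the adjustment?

235.4 Hz

|f − 233.6| = 1.8, so the cello string was at either 231.8 Hz or 235.4 Hz.
Increasing tension raises a string's frequency; the adjustment raises the cello string's frequency.
The beat rate rose, so the adjustment moved the cello string further from 233.6 Hz — it was already above the reference.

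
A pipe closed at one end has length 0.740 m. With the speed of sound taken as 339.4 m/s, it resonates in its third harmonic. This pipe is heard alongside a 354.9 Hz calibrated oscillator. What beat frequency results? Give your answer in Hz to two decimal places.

Closed pipe (odd harmonics): f_n = n·v/(4L) = 3·339.4/(4·0.740) = 343.9865 Hz.
f_beat = |343.9865 − 354.9| = 10.91 Hz.

10.91 Hz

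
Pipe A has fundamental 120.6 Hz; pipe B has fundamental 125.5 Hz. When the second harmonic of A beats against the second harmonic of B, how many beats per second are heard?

Second harmonic of the first: 2·120.6 = 241.2 Hz.
Second harmonic of the second: 2·125.5 = 251.0 Hz.
f_beat = |241.2 − 251.0| = 9.8 Hz.

9.8 Hz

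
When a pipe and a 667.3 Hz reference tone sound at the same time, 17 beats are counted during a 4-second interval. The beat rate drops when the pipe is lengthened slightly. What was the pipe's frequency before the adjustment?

671.55 Hz

Beat frequency = 17/4 = 4.25 Hz.
|f − 667.3| = 4.25, so the pipe was at either 663.05 Hz or 671.55 Hz.
A longer pipe has a lower fundamental; the adjustment lowers the pipe's frequency.
The beat rate fell, so the adjustment moved the pipe toward 667.3 Hz — it must have started above the reference.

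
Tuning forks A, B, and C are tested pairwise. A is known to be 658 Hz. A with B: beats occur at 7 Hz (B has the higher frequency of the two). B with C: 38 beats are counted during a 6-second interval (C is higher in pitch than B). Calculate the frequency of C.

671.3333 Hz

B is above A, so f_B = 658 + 7 = 665 Hz.
B–C: Beat frequency = 38/6 = 6.3333 Hz.
C is above B, so f_C = 665 + 6.3333 = 671.3333 Hz.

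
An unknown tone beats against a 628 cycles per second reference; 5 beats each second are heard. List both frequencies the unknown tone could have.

623 Hz or 633 Hz

|f − 628| = 5, so f = 628 ± 5.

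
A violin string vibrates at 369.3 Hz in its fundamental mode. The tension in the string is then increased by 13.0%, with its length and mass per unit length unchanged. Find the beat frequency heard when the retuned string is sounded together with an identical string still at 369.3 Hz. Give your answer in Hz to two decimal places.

For a string, f ∝ √T, so the new frequency is 369.3·√1.130 = 392.5713 Hz.
f_beat = |392.5713 − 369.3| = 23.27 Hz.

23.27 Hz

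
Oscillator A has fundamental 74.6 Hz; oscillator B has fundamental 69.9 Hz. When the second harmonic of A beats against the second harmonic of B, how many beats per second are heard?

Second harmonic of the first: 2·74.6 = 149.2 Hz.
Second harmonic of the second: 2·69.9 = 139.8 Hz.
f_beat = |149.2 − 139.8| = 9.4 Hz.

9.4 Hz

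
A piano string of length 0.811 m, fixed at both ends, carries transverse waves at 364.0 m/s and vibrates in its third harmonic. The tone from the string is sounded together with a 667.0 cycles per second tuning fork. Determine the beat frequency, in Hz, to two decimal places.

For a string fixed at both ends, f_n = n·v/(2L) = 3·364.0/(2·0.811) = 673.2429 Hz.
f_beat = |673.2429 − 667.0| = 6.24 Hz.

6.24 Hz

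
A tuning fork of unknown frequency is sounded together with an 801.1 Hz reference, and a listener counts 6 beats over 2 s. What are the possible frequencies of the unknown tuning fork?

Beat frequency = 6/2 = 3 Hz.
|f − 801.1| = 3, so f = 801.1 ± 3.

798.1 Hz or 804.1 Hz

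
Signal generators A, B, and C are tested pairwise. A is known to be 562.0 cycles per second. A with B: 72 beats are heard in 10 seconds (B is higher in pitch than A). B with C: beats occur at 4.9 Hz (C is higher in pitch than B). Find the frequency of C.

574.1 Hz

A–B: Beat frequency = 72/10 = 7.2 Hz.
B is above A, so f_B = 562.0 + 7.2 = 569.2 Hz.
C is above B, so f_C = 569.2 + 4.9 = 574.1 Hz.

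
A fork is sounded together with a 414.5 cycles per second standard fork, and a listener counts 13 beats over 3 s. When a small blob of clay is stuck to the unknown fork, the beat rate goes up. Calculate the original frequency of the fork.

410.1667 Hz

Beat frequency = 13/3 = 4.3333 Hz.
|f − 414.5| = 4.3333, so the fork was at either 410.1667 Hz or 418.8333 Hz.
Adding mass to a fork lowers its frequency; the adjustment lowers the fork's frequency.
The beat rate rose, so the adjustment moved the fork further from 414.5 Hz — it was already below the reference.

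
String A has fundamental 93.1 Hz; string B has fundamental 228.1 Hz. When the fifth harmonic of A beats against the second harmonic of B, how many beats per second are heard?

Fifth harmonic of the first: 5·93.1 = 465.5 Hz.
Second harmonic of the second: 2·228.1 = 456.2 Hz.
f_beat = |465.5 − 456.2| = 9.3 Hz.

9.3 Hz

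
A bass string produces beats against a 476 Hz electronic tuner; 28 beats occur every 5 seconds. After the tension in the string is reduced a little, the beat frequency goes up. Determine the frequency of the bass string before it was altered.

470.4 Hz

Beat frequency = 28/5 = 5.6 Hz.
|f − 476| = 5.6, so the bass string was at either 470.4 Hz or 481.6 Hz.
Lower tension means lower frequency; the adjustment lowers the bass string's frequency.
The beat rate rose, so the adjustment moved the bass string further from 476 Hz — it was already below the reference.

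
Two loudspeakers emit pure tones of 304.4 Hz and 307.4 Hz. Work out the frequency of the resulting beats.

The beat frequency equals the magnitude of the frequency difference.
|304.4 − 307.4| = 3 Hz.

3 Hz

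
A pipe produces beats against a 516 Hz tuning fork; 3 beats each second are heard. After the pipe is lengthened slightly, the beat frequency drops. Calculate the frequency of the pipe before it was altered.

519 Hz

|f − 516| = 3, so the pipe was at either 513 Hz or 519 Hz.
A longer pipe has a lower fundamental; the adjustment lowers the pipe's frequency.
The beat rate fell, so the adjustment moved the pipe toward 516 Hz — it must have started above the reference.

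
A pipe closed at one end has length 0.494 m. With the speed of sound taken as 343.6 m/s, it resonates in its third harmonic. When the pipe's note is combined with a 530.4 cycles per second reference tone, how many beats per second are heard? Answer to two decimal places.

Closed pipe (odd harmonics): f_n = n·v/(4L) = 3·343.6/(4·0.494) = 521.6599 Hz.
f_beat = |521.6599 − 530.4| = 8.74 Hz.

8.74 Hz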